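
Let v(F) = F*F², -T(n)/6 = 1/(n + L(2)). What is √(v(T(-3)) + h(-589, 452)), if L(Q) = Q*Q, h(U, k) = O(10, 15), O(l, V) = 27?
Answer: 3*I*√21 ≈ 13.748*I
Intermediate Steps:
h(U, k) = 27
L(Q) = Q²
T(n) = -6/(4 + n) (T(n) = -6/(n + 2²) = -6/(n + 4) = -6/(4 + n))
v(F) = F³
√(v(T(-3)) + h(-589, 452)) = √((-6/(4 - 3))³ + 27) = √((-6/1)³ + 27) = √((-6*1)³ + 27) = √((-6)³ + 27) = √(-216 + 27) = √(-189) = 3*I*√21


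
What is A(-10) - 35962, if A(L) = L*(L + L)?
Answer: -35762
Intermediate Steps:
A(L) = 2*L² (A(L) = L*(2*L) = 2*L²)
A(-10) - 35962 = 2*(-10)² - 35962 = 2*100 - 35962 = 200 - 35962 = -35762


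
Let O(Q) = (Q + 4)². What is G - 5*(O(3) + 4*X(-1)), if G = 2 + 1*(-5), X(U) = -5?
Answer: -148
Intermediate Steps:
O(Q) = (4 + Q)²
G = -3 (G = 2 - 5 = -3)
G - 5*(O(3) + 4*X(-1)) = -3 - 5*((4 + 3)² + 4*(-5)) = -3 - 5*(7² - 20) = -3 - 5*(49 - 20) = -3 - 5*29 = -3 - 145 = -148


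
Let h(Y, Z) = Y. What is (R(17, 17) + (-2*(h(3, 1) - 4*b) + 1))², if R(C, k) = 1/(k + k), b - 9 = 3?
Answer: 9579025/1156 ≈ 8286.4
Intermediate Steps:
b = 12 (b = 9 + 3 = 12)
R(C, k) = 1/(2*k)
(R(17, 17) + (-2*(h(3, 1) - 4*b) + 1))² = ((½)/17 + (-2*(3 - 4*12) + 1))² = ((½)*(1/17) + (-2*(3 - 48) + 1))² = (1/34 + (-2*(-45) + 1))² = (1/34 + (90 + 1))² = (1/34 + 91)² = (3095/34)² = 9579025/1156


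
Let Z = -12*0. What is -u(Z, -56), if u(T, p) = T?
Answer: 0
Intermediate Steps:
Z = 0
-u(Z, -56) = -1*0 = 0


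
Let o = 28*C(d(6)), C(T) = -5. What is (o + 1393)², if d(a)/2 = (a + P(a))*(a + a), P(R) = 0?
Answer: 1570009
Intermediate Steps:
d(a) = 4*a² (d(a) = 2*((a + 0)*(a + a)) = 2*(a*(2*a)) = 2*(2*a²) = 4*a²)
o = -140 (o = 28*(-5) = -140)
(o + 1393)² = (-140 + 1393)² = 1253² = 1570009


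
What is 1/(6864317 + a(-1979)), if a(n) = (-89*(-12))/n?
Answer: 1979/13584482275 ≈ 1.4568e-7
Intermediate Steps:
a(n) = 1068/n
1/(6864317 + a(-1979)) = 1/(6864317 + 1068/(-1979)) = 1/(6864317 + 1068*(-1/1979)) = 1/(6864317 - 1068/1979) = 1/(13584482275/1979) = 1979/13584482275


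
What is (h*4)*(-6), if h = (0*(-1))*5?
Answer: 0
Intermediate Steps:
h = 0 (h = 0*5 = 0)
(h*4)*(-6) = (0*4)*(-6) = 0*(-6) = 0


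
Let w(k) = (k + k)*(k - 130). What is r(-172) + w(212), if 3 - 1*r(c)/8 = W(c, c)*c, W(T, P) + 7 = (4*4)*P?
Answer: -3761592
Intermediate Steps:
W(T, P) = -7 + 16*P (W(T, P) = -7 + (4*4)*P = -7 + 16*P)
w(k) = 2*k*(-130 + k) (w(k) = (2*k)*(-130 + k) = 2*k*(-130 + k))
r(c) = 24 - 8*c*(-7 + 16*c) (r(c) = 24 - 8*(-7 + 16*c)*c = 24 - 8*c*(-7 + 16*c))
r(-172) + w(212) = (24 - 8*(-172)*(-7 + 16*(-172))) + 2*212*(-130 + 212) = (24 - 8*(-172)*(-7 - 2752)) + 2*212*82 = (24 - 8*(-172)*(-2759)) + 34768 = (24 - 3796384) + 34768 = -3796360 + 34768 = -3761592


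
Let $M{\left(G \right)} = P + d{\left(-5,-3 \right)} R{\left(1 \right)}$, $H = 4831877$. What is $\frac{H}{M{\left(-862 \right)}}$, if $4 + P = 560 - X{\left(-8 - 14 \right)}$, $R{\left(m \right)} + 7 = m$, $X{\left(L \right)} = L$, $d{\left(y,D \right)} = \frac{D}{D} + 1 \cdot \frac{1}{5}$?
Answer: $\frac{24159385}{2854} \approx 8465.1$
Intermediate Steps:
$d{\left(y,D \right)} = \frac{6}{5}$ ($d{\left(y,D \right)} = 1 + 1 \cdot \frac{1}{5} = 1 + \frac{1}{5} = \frac{6}{5}$)
$R{\left(m \right)} = -7 + m$
$P = 578$ ($P = -4 + \left(560 - \left(-8 - 14\right)\right) = -4 + \left(560 - -22\right) = -4 + \left(560 + 22\right) = -4 + 582 = 578$)
$M{\left(G \right)} = \frac{2854}{5}$ ($M{\left(G \right)} = 578 + \frac{6 \left(-7 + 1\right)}{5} = 578 + \frac{6}{5} \left(-6\right) = 578 - \frac{36}{5} = \frac{2854}{5}$)
$\frac{H}{M{\left(-862 \right)}} = \frac{4831877}{\frac{2854}{5}} = 4831877 \cdot \frac{5}{2854} = \frac{24159385}{2854}$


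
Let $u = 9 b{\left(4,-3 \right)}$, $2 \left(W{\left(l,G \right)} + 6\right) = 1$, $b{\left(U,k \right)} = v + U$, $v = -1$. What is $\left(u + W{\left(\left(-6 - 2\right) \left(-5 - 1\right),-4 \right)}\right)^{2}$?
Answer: $\frac{1849}{4} \approx 462.25$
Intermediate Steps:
$b{\left(U,k \right)} = -1 + U$
$W{\left(l,G \right)} = - \frac{11}{2}$ ($W{\left(l,G \right)} = -6 + \frac{1}{2} \cdot 1 = -6 + \frac{1}{2} = - \frac{11}{2}$)
$u = 27$ ($u = 9 \left(-1 + 4\right) = 9 \cdot 3 = 27$)
$\left(u + W{\left(\left(-6 - 2\right) \left(-5 - 1\right),-4 \right)}\right)^{2} = \left(27 - \frac{11}{2}\right)^{2} = \left(\frac{43}{2}\right)^{2} = \frac{1849}{4}$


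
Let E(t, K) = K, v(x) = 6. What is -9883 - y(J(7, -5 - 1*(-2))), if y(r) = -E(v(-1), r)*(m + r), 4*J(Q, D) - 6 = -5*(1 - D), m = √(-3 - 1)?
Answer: -39483/4 - 7*I ≈ -9870.8 - 7.0*I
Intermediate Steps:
m = 2*I (m = √(-4) = 2*I ≈ 2.0*I)
J(Q, D) = ¼ + 5*D/4 (J(Q, D) = 3/2 + (-5*(1 - D))/4 = 3/2 + (-5 + 5*D)/4 = 3/2 + (-5/4 + 5*D/4) = ¼ + 5*D/4)
y(r) = -r*(r + 2*I) (y(r) = -r*(2*I + r) = -r*(r + 2*I))
-9883 - y(J(7, -5 - 1*(-2))) = -9883 - (-1)*(¼ + 5*(-5 - 1*(-2))/4)*((¼ + 5*(-5 - 1*(-2))/4) + 2*I) = -9883 - (-1)*(¼ + 5*(-5 + 2)/4)*((¼ + 5*(-5 + 2)/4) + 2*I) = -9883 - (-1)*(¼ + (5/4)*(-3))*((¼ + (5/4)*(-3)) + 2*I) = -9883 - (-1)*(¼ - 15/4)*((¼ - 15/4) + 2*I) = -9883 - (-1)*(-7)*(-7/2 + 2*I)/2 = -9883 - (-49/4 + 7*I) = -9883 + (49/4 - 7*I) = -39483/4 - 7*I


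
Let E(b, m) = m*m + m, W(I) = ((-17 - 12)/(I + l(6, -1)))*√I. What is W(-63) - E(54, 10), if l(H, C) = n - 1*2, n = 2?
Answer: -110 + 29*I*√7/21 ≈ -110.0 + 3.6537*I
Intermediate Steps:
l(H, C) = 0 (l(H, C) = 2 - 1*2 = 2 - 2 = 0)
W(I) = -29/√I (W(I) = ((-17 - 12)/(I + 0))*√I = (-29/I)*√I = -29/√I)
E(b, m) = m + m² (E(b, m) = m² + m = m + m²)
W(-63) - E(54, 10) = -(-29)*I*√7/21 - 10*(1 + 10) = -(-29)*I*√7/21 - 10*11 = 29*I*√7/21 - 1*110 = 29*I*√7/21 - 110 = -110 + 29*I*√7/21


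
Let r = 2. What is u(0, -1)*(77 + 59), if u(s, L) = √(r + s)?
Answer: 136*√2 ≈ 192.33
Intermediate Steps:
u(s, L) = √(2 + s)
u(0, -1)*(77 + 59) = √(2 + 0)*(77 + 59) = √2*136 = 136*√2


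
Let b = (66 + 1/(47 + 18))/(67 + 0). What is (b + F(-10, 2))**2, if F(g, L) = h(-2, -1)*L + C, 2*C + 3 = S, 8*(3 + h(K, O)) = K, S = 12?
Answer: 19527561/18966025 ≈ 1.0296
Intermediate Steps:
h(K, O) = -3 + K/8
C = 9/2 (C = -3/2 + (1/2)*12 = -3/2 + 6 = 9/2 ≈ 4.5000)
F(g, L) = 9/2 - 13*L/4 (F(g, L) = (-3 + (1/8)*(-2))*L + 9/2 = (-3 - 1/4)*L + 9/2 = -13*L/4 + 9/2 = 9/2 - 13*L/4)
b = 4291/4355 (b = (66 + 1/65)/67 = (66 + 1/65)*(1/67) = (4291/65)*(1/67) = 4291/4355 ≈ 0.98530)
(b + F(-10, 2))**2 = (4291/4355 + (9/2 - 13/4*2))**2 = (4291/4355 + (9/2 - 13/2))**2 = (4291/4355 - 2)**2 = (-4419/4355)**2 = 19527561/18966025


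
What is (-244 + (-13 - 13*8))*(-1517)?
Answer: 547637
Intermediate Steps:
(-244 + (-13 - 13*8))*(-1517) = (-244 + (-13 - 104))*(-1517) = (-244 - 117)*(-1517) = -361*(-1517) = 547637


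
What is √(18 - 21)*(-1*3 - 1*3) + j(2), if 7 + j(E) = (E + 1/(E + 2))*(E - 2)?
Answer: -7 - 6*I*√3 ≈ -7.0 - 10.392*I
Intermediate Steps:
j(E) = -7 + (-2 + E)*(E + 1/(2 + E)) (j(E) = -7 + (E + 1/(E + 2))*(E - 2) = -7 + (E + 1/(2 + E))*(-2 + E) = -7 + (-2 + E)*(E + 1/(2 + E)))
√(18 - 21)*(-1*3 - 1*3) + j(2) = √(18 - 21)*(-1*3 - 1*3) + (-16 + 2³ - 10*2)/(2 + 2) = √(-3)*(-3 - 3) + (-16 + 8 - 20)/4 = (I*√3)*(-6) + (¼)*(-28) = -6*I*√3 - 7 = -7 - 6*I*√3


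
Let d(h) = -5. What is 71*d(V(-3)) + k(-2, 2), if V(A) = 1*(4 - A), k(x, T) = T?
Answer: -353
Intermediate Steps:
V(A) = 4 - A
71*d(V(-3)) + k(-2, 2) = 71*(-5) + 2 = -355 + 2 = -353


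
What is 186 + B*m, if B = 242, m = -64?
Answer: -15302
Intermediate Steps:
186 + B*m = 186 + 242*(-64) = 186 - 15488 = -15302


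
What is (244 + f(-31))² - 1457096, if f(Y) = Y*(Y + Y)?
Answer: 3234460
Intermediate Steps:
f(Y) = 2*Y² (f(Y) = Y*(2*Y) = 2*Y²)
(244 + f(-31))² - 1457096 = (244 + 2*(-31)²)² - 1457096 = (244 + 2*961)² - 1457096 = (244 + 1922)² - 1457096 = 2166² - 1457096 = 4691556 - 1457096 = 3234460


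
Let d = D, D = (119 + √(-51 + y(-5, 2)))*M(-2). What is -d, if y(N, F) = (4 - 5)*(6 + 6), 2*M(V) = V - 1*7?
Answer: 1071/2 + 27*I*√7/2 ≈ 535.5 + 35.718*I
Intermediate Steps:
M(V) = -7/2 + V/2 (M(V) = (V - 1*7)/2 = (V - 7)/2 = (-7 + V)/2 = -7/2 + V/2)
y(N, F) = -12 (y(N, F) = -1*12 = -12)
D = -1071/2 - 27*I*√7/2 (D = (119 + √(-51 - 12))*(-7/2 + (½)*(-2)) = (119 + √(-63))*(-7/2 - 1) = (119 + 3*I*√7)*(-9/2) = -1071/2 - 27*I*√7/2 ≈ -535.5 - 35.718*I)
d = -1071/2 - 27*I*√7/2 ≈ -535.5 - 35.718*I
-d = -(-1071/2 - 27*I*√7/2) = 1071/2 + 27*I*√7/2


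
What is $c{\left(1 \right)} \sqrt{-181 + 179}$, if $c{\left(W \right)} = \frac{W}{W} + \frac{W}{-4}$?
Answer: $\frac{3 i \sqrt{2}}{4} \approx 1.0607 i$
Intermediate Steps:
$c{\left(W \right)} = 1 - \frac{W}{4}$ ($c{\left(W \right)} = 1 + W \left(- \frac{1}{4}\right) = 1 - \frac{W}{4}$)
$c{\left(1 \right)} \sqrt{-181 + 179} = \left(1 - \frac{1}{4}\right) \sqrt{-181 + 179} = \left(1 - \frac{1}{4}\right) \sqrt{-2} = \frac{3 i \sqrt{2}}{4}$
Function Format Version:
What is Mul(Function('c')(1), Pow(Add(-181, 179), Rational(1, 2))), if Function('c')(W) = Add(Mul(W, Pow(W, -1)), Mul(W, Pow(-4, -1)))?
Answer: Mul(Rational(3, 4), I, Pow(2, Rational(1, 2))) ≈ Mul(1.0607, I)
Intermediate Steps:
Function('c')(W) = Add(1, Mul(Rational(-1, 4), W)) (Function('c')(W) = Add(1, Mul(W, Rational(-1, 4))) = Add(1, Mul(Rational(-1, 4), W)))
Mul(Function('c')(1), Pow(Add(-181, 179), Rational(1, 2))) = Mul(Add(1, Mul(Rational(-1, 4), 1)), Pow(Add(-181, 179), Rational(1, 2))) = Mul(Add(1, Rational(-1, 4)), Pow(-2, Rational(1, 2))) = Mul(Rational(3, 4), Mul(I, Pow(2, Rational(1, 2)))) = Mul(Rational(3, 4), I, Pow(2, Rational(1, 2)))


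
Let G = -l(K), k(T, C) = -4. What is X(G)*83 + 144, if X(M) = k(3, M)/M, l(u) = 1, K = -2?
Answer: 476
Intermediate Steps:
G = -1 (G = -1*1 = -1)
X(M) = -4/M
X(G)*83 + 144 = -4/(-1)*83 + 144 = -4*(-1)*83 + 144 = 4*83 + 144 = 332 + 144 = 476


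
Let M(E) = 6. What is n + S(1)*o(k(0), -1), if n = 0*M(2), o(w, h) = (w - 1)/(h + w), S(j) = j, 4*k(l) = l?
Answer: 1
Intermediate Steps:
k(l) = l/4
o(w, h) = (-1 + w)/(h + w)
n = 0 (n = 0*6 = 0)
n + S(1)*o(k(0), -1) = 0 + 1*((-1 + (¼)*0)/(-1 + (¼)*0)) = 0 + 1*((-1 + 0)/(-1 + 0)) = 0 + 1*(-1/(-1)) = 0 + 1*(-1*(-1)) = 0 + 1*1 = 0 + 1 = 1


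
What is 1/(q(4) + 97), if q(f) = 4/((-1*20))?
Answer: 5/484 ≈ 0.010331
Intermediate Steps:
q(f) = -1/5 (q(f) = 4/(-20) = 4*(-1/20) = -1/5)
1/(q(4) + 97) = 1/(-1/5 + 97) = 1/(484/5) = 5/484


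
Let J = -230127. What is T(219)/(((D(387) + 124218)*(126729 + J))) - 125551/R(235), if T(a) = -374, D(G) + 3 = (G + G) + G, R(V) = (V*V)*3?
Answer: -271266058811933/357958168430400 ≈ -0.75782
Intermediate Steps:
R(V) = 3*V**2 (R(V) = V**2*3 = 3*V**2)
D(G) = -3 + 3*G (D(G) = -3 + ((G + G) + G) = -3 + (2*G + G) = -3 + 3*G)
T(219)/(((D(387) + 124218)*(126729 + J))) - 125551/R(235) = -374*1/((126729 - 230127)*((-3 + 3*387) + 124218)) - 125551/(3*235**2) = -374*(-1/(103398*((-3 + 1161) + 124218))) - 125551/(3*55225) = -374*(-1/(103398*(1158 + 124218))) - 125551/165675 = -374/(125376*(-103398)) - 125551*1/165675 = -374/(-12963627648) - 125551/165675 = -374*(-1/12963627648) - 125551/165675 = 187/6481813824 - 125551/165675 = -271266058811933/357958168430400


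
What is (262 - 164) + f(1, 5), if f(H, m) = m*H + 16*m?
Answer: 183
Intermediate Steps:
f(H, m) = 16*m + H*m (f(H, m) = H*m + 16*m = 16*m + H*m)
(262 - 164) + f(1, 5) = (262 - 164) + 5*(16 + 1) = 98 + 5*17 = 98 + 85 = 183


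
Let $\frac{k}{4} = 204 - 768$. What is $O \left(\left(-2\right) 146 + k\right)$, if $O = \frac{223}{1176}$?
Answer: $- \frac{2899}{6} \approx -483.17$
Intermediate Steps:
$k = -2256$ ($k = 4 \left(204 - 768\right) = 4 \left(-564\right) = -2256$)
$O = \frac{223}{1176}$ ($O = 223 \cdot \frac{1}{1176} = \frac{223}{1176} \approx 0.18963$)
$O \left(\left(-2\right) 146 + k\right) = \frac{223 \left(\left(-2\right) 146 - 2256\right)}{1176} = \frac{223 \left(-292 - 2256\right)}{1176} = \frac{223}{1176} \left(-2548\right) = - \frac{2899}{6}$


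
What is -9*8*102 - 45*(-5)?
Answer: -7119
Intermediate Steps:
-9*8*102 - 45*(-5) = -72*102 + 225 = -7344 + 225 = -7119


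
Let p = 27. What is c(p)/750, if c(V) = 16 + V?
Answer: 43/750 ≈ 0.057333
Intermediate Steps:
c(p)/750 = (16 + 27)/750 = 43*(1/750) = 43/750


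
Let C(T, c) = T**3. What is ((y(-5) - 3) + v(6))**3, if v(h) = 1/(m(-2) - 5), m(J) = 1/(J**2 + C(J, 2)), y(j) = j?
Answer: -5088448/9261 ≈ -549.45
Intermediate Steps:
m(J) = 1/(J**2 + J**3)
v(h) = -4/21 (v(h) = 1/(1/((-2)**2*(1 - 2)) - 5) = 1/((1/4)/(-1) - 5) = 1/((1/4)*(-1) - 5) = 1/(-1/4 - 5) = 1/(-21/4) = -4/21)
((y(-5) - 3) + v(6))**3 = ((-5 - 3) - 4/21)**3 = (-8 - 4/21)**3 = (-172/21)**3 = -5088448/9261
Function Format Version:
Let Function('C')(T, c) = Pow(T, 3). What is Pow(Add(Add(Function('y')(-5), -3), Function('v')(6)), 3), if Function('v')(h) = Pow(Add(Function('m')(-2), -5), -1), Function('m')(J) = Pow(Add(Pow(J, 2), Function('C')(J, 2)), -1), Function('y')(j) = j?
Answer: Rational(-5088448, 9261) ≈ -549.45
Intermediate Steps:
Function('m')(J) = Pow(Add(Pow(J, 2), Pow(J, 3)), -1)
Function('v')(h) = Rational(-4, 21) (Function('v')(h) = Pow(Add(Mul(Pow(-2, -2), Pow(Add(1, -2), -1)), -5), -1) = Pow(Add(Mul(Rational(1, 4), Pow(-1, -1)), -5), -1) = Pow(Add(Mul(Rational(1, 4), -1), -5), -1) = Pow(Add(Rational(-1, 4), -5), -1) = Pow(Rational(-21, 4), -1) = Rational(-4, 21))
Pow(Add(Add(Function('y')(-5), -3), Function('v')(6)), 3) = Pow(Add(Add(-5, -3), Rational(-4, 21)), 3) = Pow(Add(-8, Rational(-4, 21)), 3) = Pow(Rational(-172, 21), 3) = Rational(-5088448, 9261)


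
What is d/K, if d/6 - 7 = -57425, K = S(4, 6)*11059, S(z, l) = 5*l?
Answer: -57418/55295 ≈ -1.0384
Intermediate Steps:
K = 331770 (K = (5*6)*11059 = 30*11059 = 331770)
d = -344508 (d = 42 + 6*(-57425) = 42 - 344550 = -344508)
d/K = -344508/331770 = -344508*1/331770 = -57418/55295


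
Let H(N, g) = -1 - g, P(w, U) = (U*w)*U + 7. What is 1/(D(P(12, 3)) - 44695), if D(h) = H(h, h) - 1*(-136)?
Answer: -1/44675 ≈ -2.2384e-5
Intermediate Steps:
P(w, U) = 7 + w*U² (P(w, U) = w*U² + 7 = 7 + w*U²)
D(h) = 135 - h (D(h) = (-1 - h) - 1*(-136) = (-1 - h) + 136 = 135 - h)
1/(D(P(12, 3)) - 44695) = 1/((135 - (7 + 12*3²)) - 44695) = 1/((135 - (7 + 12*9)) - 44695) = 1/((135 - (7 + 108)) - 44695) = 1/((135 - 1*115) - 44695) = 1/((135 - 115) - 44695) = 1/(20 - 44695) = 1/(-44675) = -1/44675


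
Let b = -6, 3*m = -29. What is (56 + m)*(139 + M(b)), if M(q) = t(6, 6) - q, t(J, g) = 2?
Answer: 6811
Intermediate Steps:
m = -29/3 (m = (⅓)*(-29) = -29/3 ≈ -9.6667)
M(q) = 2 - q
(56 + m)*(139 + M(b)) = (56 - 29/3)*(139 + (2 - 1*(-6))) = 139*(139 + (2 + 6))/3 = 139*(139 + 8)/3 = (139/3)*147 = 6811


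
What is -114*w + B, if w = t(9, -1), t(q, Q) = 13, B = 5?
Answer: -1477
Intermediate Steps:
w = 13
-114*w + B = -114*13 + 5 = -1482 + 5 = -1477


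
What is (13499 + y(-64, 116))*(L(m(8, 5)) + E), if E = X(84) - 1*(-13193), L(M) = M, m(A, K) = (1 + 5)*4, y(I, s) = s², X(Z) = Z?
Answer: 358528455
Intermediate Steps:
m(A, K) = 24 (m(A, K) = 6*4 = 24)
E = 13277 (E = 84 - 1*(-13193) = 84 + 13193 = 13277)
(13499 + y(-64, 116))*(L(m(8, 5)) + E) = (13499 + 116²)*(24 + 13277) = (13499 + 13456)*13301 = 26955*13301 = 358528455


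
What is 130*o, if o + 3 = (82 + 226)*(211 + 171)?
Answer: 15294890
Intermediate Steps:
o = 117653 (o = -3 + (82 + 226)*(211 + 171) = -3 + 308*382 = -3 + 117656 = 117653)
130*o = 130*117653 = 15294890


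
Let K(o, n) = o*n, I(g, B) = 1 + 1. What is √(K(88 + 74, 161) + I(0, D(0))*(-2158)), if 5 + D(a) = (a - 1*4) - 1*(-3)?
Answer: √21766 ≈ 147.53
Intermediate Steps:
D(a) = -6 + a (D(a) = -5 + ((a - 1*4) - 1*(-3)) = -5 + ((a - 4) + 3) = -5 + ((-4 + a) + 3) = -5 + (-1 + a) = -6 + a)
I(g, B) = 2
K(o, n) = n*o
√(K(88 + 74, 161) + I(0, D(0))*(-2158)) = √(161*(88 + 74) + 2*(-2158)) = √(161*162 - 4316) = √(26082 - 4316) = √21766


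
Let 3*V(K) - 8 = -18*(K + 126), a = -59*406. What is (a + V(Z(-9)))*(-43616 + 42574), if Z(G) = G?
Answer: 77066320/3 ≈ 2.5689e+7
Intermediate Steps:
a = -23954
V(K) = -2260/3 - 6*K (V(K) = 8/3 + (-18*(K + 126))/3 = 8/3 + (-18*(126 + K))/3 = 8/3 + (-2268 - 18*K)/3 = 8/3 + (-756 - 6*K) = -2260/3 - 6*K)
(a + V(Z(-9)))*(-43616 + 42574) = (-23954 + (-2260/3 - 6*(-9)))*(-43616 + 42574) = (-23954 + (-2260/3 + 54))*(-1042) = (-23954 - 2098/3)*(-1042) = -73960/3*(-1042) = 77066320/3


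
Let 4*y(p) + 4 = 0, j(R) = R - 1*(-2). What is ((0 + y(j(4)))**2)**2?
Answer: 1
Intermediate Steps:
j(R) = 2 + R (j(R) = R + 2 = 2 + R)
y(p) = -1 (y(p) = -1 + (1/4)*0 = -1 + 0 = -1)
((0 + y(j(4)))**2)**2 = ((0 - 1)**2)**2 = ((-1)**2)**2 = 1**2 = 1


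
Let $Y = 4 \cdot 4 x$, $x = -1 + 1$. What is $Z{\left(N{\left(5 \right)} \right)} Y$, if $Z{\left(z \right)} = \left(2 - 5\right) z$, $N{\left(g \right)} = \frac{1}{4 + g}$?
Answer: $0$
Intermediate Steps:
$x = 0$
$Z{\left(z \right)} = - 3 z$
$Y = 0$ ($Y = 4 \cdot 4 \cdot 0 = 16 \cdot 0 = 0$)
$Z{\left(N{\left(5 \right)} \right)} Y = - \frac{3}{4 + 5} \cdot 0 = - \frac{3}{9} \cdot 0 = \left(-3\right) \frac{1}{9} \cdot 0 = \left(- \frac{1}{3}\right) 0 = 0$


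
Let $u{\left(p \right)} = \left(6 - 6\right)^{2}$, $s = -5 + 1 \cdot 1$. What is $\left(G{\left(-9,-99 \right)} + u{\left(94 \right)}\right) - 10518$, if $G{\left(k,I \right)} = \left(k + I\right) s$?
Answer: $-10086$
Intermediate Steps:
$s = -4$ ($s = -5 + 1 = -4$)
$G{\left(k,I \right)} = - 4 I - 4 k$ ($G{\left(k,I \right)} = \left(k + I\right) \left(-4\right) = \left(I + k\right) \left(-4\right) = - 4 I - 4 k$)
$u{\left(p \right)} = 0$ ($u{\left(p \right)} = 0^{2} = 0$)
$\left(G{\left(-9,-99 \right)} + u{\left(94 \right)}\right) - 10518 = \left(\left(\left(-4\right) \left(-99\right) - -36\right) + 0\right) - 10518 = \left(\left(396 + 36\right) + 0\right) - 10518 = \left(432 + 0\right) - 10518 = 432 - 10518 = -10086$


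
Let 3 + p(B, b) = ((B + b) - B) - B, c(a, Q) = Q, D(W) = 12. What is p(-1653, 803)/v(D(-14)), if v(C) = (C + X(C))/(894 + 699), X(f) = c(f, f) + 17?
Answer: 3907629/41 ≈ 95308.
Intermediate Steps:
X(f) = 17 + f (X(f) = f + 17 = 17 + f)
p(B, b) = -3 + b - B (p(B, b) = -3 + (((B + b) - B) - B) = -3 + (b - B) = -3 + b - B)
v(C) = 17/1593 + 2*C/1593 (v(C) = (C + (17 + C))/(894 + 699) = (17 + 2*C)/1593 = (17 + 2*C)*(1/1593) = 17/1593 + 2*C/1593)
p(-1653, 803)/v(D(-14)) = (-3 + 803 - 1*(-1653))/(17/1593 + (2/1593)*12) = (-3 + 803 + 1653)/(17/1593 + 8/531) = 2453/(41/1593) = 2453*(1593/41) = 3907629/41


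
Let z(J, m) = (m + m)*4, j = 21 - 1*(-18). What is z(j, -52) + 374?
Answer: -42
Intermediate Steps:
j = 39 (j = 21 + 18 = 39)
z(J, m) = 8*m (z(J, m) = (2*m)*4 = 8*m)
z(j, -52) + 374 = 8*(-52) + 374 = -416 + 374 = -42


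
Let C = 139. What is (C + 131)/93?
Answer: 90/31 ≈ 2.9032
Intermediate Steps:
(C + 131)/93 = (139 + 131)/93 = (1/93)*270 = 90/31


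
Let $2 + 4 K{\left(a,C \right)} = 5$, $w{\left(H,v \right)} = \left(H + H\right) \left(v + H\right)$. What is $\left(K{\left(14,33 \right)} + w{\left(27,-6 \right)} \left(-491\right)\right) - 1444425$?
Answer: $- \frac{8004873}{4} \approx -2.0012 \cdot 10^{6}$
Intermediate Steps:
$w{\left(H,v \right)} = 2 H \left(H + v\right)$
$K{\left(a,C \right)} = \frac{3}{4}$ ($K{\left(a,C \right)} = - \frac{1}{2} + \frac{1}{4} \cdot 5 = - \frac{1}{2} + \frac{5}{4} = \frac{3}{4}$)
$\left(K{\left(14,33 \right)} + w{\left(27,-6 \right)} \left(-491\right)\right) - 1444425 = \left(\frac{3}{4} + 2 \cdot 27 \left(27 - 6\right) \left(-491\right)\right) - 1444425 = \left(\frac{3}{4} + 2 \cdot 27 \cdot 21 \left(-491\right)\right) - 1444425 = \left(\frac{3}{4} + 1134 \left(-491\right)\right) - 1444425 = \left(\frac{3}{4} - 556794\right) - 1444425 = - \frac{2227173}{4} - 1444425 = - \frac{8004873}{4}$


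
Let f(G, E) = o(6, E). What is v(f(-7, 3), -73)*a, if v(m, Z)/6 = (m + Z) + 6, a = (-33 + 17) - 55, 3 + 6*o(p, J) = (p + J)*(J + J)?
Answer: 24921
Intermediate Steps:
o(p, J) = -1/2 + J*(J + p)/3 (o(p, J) = -1/2 + ((p + J)*(J + J))/6 = -1/2 + ((J + p)*(2*J))/6 = -1/2 + (2*J*(J + p))/6 = -1/2 + J*(J + p)/3)
f(G, E) = -1/2 + 2*E + E**2/3 (f(G, E) = -1/2 + E**2/3 + (1/3)*E*6 = -1/2 + E**2/3 + 2*E = -1/2 + 2*E + E**2/3)
a = -71 (a = -16 - 55 = -71)
v(m, Z) = 36 + 6*Z + 6*m (v(m, Z) = 6*((m + Z) + 6) = 6*((Z + m) + 6) = 6*(6 + Z + m) = 36 + 6*Z + 6*m)
v(f(-7, 3), -73)*a = (36 + 6*(-73) + 6*(-1/2 + 2*3 + (1/3)*3**2))*(-71) = (36 - 438 + 6*(-1/2 + 6 + (1/3)*9))*(-71) = (36 - 438 + 6*(-1/2 + 6 + 3))*(-71) = (36 - 438 + 6*(17/2))*(-71) = (36 - 438 + 51)*(-71) = -351*(-71) = 24921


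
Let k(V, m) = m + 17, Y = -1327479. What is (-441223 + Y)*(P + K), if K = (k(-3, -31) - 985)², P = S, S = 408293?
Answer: -2487315010388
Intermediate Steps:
k(V, m) = 17 + m
P = 408293
K = 998001 (K = ((17 - 31) - 985)² = (-14 - 985)² = (-999)² = 998001)
(-441223 + Y)*(P + K) = (-441223 - 1327479)*(408293 + 998001) = -1768702*1406294 = -2487315010388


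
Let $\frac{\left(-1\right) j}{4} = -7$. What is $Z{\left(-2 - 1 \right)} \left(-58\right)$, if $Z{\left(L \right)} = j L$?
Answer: $4872$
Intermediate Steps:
$j = 28$ ($j = \left(-4\right) \left(-7\right) = 28$)
$Z{\left(L \right)} = 28 L$
$Z{\left(-2 - 1 \right)} \left(-58\right) = 28 \left(-2 - 1\right) \left(-58\right) = 28 \left(-3\right) \left(-58\right) = \left(-84\right) \left(-58\right) = 4872$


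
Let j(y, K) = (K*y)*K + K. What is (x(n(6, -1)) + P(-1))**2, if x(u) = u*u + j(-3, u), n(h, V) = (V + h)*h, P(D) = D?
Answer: 3136441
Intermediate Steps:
j(y, K) = K + y*K**2 (j(y, K) = y*K**2 + K = K + y*K**2)
n(h, V) = h*(V + h)
x(u) = u**2 + u*(1 - 3*u) (x(u) = u*u + u*(1 + u*(-3)) = u**2 + u*(1 - 3*u))
(x(n(6, -1)) + P(-1))**2 = ((6*(-1 + 6))*(1 - 12*(-1 + 6)) - 1)**2 = ((6*5)*(1 - 12*5) - 1)**2 = (30*(1 - 2*30) - 1)**2 = (30*(1 - 60) - 1)**2 = (30*(-59) - 1)**2 = (-1770 - 1)**2 = (-1771)**2 = 3136441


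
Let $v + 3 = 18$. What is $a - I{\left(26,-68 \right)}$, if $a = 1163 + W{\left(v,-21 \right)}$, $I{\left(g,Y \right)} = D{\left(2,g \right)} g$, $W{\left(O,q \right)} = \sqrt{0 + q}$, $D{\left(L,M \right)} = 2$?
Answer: $1111 + i \sqrt{21} \approx 1111.0 + 4.5826 i$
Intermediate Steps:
$v = 15$ ($v = -3 + 18 = 15$)
$W{\left(O,q \right)} = \sqrt{q}$
$I{\left(g,Y \right)} = 2 g$
$a = 1163 + i \sqrt{21}$ ($a = 1163 + \sqrt{-21} = 1163 + i \sqrt{21} \approx 1163.0 + 4.5826 i$)
$a - I{\left(26,-68 \right)} = \left(1163 + i \sqrt{21}\right) - 2 \cdot 26 = \left(1163 + i \sqrt{21}\right) - 52 = 1111 + i \sqrt{21}$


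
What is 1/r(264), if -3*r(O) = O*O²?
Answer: -1/6133248 ≈ -1.6305e-7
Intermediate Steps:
r(O) = -O³/3 (r(O) = -O*O²/3 = -O³/3)
1/r(264) = 1/(-⅓*264³) = 1/(-⅓*18399744) = 1/(-6133248) = -1/6133248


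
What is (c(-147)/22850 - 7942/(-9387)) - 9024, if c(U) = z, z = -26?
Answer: -967701575081/107246475 ≈ -9023.2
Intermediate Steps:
c(U) = -26
(c(-147)/22850 - 7942/(-9387)) - 9024 = (-26/22850 - 7942/(-9387)) - 9024 = (-26*1/22850 - 7942*(-1/9387)) - 9024 = (-13/11425 + 7942/9387) - 9024 = 90615319/107246475 - 9024 = -967701575081/107246475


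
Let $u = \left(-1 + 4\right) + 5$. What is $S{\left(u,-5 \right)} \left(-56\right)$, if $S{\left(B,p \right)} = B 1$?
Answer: $-448$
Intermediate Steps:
$u = 8$ ($u = 3 + 5 = 8$)
$S{\left(B,p \right)} = B$
$S{\left(u,-5 \right)} \left(-56\right) = 8 \left(-56\right) = -448$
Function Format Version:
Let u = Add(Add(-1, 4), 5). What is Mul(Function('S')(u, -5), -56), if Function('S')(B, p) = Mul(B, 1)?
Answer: -448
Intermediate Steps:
u = 8 (u = Add(3, 5) = 8)
Function('S')(B, p) = B
Mul(Function('S')(u, -5), -56) = Mul(8, -56) = -448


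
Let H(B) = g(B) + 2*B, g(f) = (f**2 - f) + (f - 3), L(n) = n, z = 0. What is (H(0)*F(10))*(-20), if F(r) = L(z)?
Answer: 0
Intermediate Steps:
F(r) = 0
g(f) = -3 + f**2 (g(f) = (f**2 - f) + (-3 + f) = -3 + f**2)
H(B) = -3 + B**2 + 2*B (H(B) = (-3 + B**2) + 2*B = -3 + B**2 + 2*B)
(H(0)*F(10))*(-20) = ((-3 + 0**2 + 2*0)*0)*(-20) = ((-3 + 0 + 0)*0)*(-20) = -3*0*(-20) = 0*(-20) = 0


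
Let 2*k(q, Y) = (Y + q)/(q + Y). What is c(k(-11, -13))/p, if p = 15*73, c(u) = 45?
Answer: 3/73 ≈ 0.041096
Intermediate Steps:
k(q, Y) = 1/2 (k(q, Y) = ((Y + q)/(q + Y))/2 = ((Y + q)/(Y + q))/2 = (1/2)*1 = 1/2)
p = 1095
c(k(-11, -13))/p = 45/1095 = 45*(1/1095) = 3/73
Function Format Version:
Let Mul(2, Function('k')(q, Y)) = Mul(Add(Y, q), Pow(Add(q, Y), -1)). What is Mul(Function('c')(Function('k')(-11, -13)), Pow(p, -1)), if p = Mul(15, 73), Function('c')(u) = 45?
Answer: Rational(3, 73) ≈ 0.041096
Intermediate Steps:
Function('k')(q, Y) = Rational(1, 2) (Function('k')(q, Y) = Mul(Rational(1, 2), Mul(Add(Y, q), Pow(Add(q, Y), -1))) = Mul(Rational(1, 2), Mul(Add(Y, q), Pow(Add(Y, q), -1))) = Mul(Rational(1, 2), 1) = Rational(1, 2))
p = 1095
Mul(Function('c')(Function('k')(-11, -13)), Pow(p, -1)) = Mul(45, Pow(1095, -1)) = Mul(45, Rational(1, 1095)) = Rational(3, 73)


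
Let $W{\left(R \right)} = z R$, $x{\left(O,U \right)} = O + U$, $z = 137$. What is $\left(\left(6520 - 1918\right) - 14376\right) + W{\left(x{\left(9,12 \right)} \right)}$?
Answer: $-6897$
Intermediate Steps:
$W{\left(R \right)} = 137 R$
$\left(\left(6520 - 1918\right) - 14376\right) + W{\left(x{\left(9,12 \right)} \right)} = \left(\left(6520 - 1918\right) - 14376\right) + 137 \left(9 + 12\right) = \left(4602 - 14376\right) + 137 \cdot 21 = -9774 + 2877 = -6897$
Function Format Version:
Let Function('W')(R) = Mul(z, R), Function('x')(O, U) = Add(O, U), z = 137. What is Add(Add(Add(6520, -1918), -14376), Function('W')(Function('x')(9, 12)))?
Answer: -6897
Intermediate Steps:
Function('W')(R) = Mul(137, R)
Add(Add(Add(6520, -1918), -14376), Function('W')(Function('x')(9, 12))) = Add(Add(Add(6520, -1918), -14376), Mul(137, Add(9, 12))) = Add(Add(4602, -14376), Mul(137, 21)) = Add(-9774, 2877) = -6897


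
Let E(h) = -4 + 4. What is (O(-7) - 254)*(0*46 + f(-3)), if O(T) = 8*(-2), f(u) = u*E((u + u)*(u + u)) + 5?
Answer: -1350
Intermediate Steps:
E(h) = 0
f(u) = 5 (f(u) = u*0 + 5 = 0 + 5 = 5)
O(T) = -16
(O(-7) - 254)*(0*46 + f(-3)) = (-16 - 254)*(0*46 + 5) = -270*(0 + 5) = -270*5 = -1350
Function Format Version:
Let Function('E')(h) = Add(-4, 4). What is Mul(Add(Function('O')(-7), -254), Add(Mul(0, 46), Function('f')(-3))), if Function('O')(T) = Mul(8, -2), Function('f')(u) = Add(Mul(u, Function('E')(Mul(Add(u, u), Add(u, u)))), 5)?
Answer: -1350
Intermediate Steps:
Function('E')(h) = 0
Function('f')(u) = 5 (Function('f')(u) = Add(Mul(u, 0), 5) = Add(0, 5) = 5)
Function('O')(T) = -16
Mul(Add(Function('O')(-7), -254), Add(Mul(0, 46), Function('f')(-3))) = Mul(Add(-16, -254), Add(Mul(0, 46), 5)) = Mul(-270, Add(0, 5)) = Mul(-270, 5) = -1350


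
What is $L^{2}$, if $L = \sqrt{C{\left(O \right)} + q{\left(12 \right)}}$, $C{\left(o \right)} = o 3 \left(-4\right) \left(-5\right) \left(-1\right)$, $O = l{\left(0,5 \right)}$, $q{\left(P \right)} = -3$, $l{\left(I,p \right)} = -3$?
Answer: $177$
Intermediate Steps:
$O = -3$
$C{\left(o \right)} = - 60 o$ ($C{\left(o \right)} = 3 o \left(-4\right) \left(-5\right) \left(-1\right) = - 12 o \left(-5\right) \left(-1\right) = 60 o \left(-1\right) = - 60 o$)
$L = \sqrt{177}$ ($L = \sqrt{\left(-60\right) \left(-3\right) - 3} = \sqrt{180 - 3} = \sqrt{177} \approx 13.304$)
$L^{2} = \left(\sqrt{177}\right)^{2} = 177$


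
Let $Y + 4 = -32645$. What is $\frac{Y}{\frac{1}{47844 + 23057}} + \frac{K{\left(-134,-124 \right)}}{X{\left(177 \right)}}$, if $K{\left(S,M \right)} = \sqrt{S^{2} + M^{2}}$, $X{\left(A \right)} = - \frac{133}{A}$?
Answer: $-2314846749 - \frac{354 \sqrt{8333}}{133} \approx -2.3148 \cdot 10^{9}$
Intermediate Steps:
$Y = -32649$ ($Y = -4 - 32645 = -32649$)
$K{\left(S,M \right)} = \sqrt{M^{2} + S^{2}}$
$\frac{Y}{\frac{1}{47844 + 23057}} + \frac{K{\left(-134,-124 \right)}}{X{\left(177 \right)}} = - \frac{32649}{\frac{1}{47844 + 23057}} + \frac{\sqrt{\left(-124\right)^{2} + \left(-134\right)^{2}}}{\left(-133\right) \frac{1}{177}} = - \frac{32649}{\frac{1}{70901}} + \frac{\sqrt{15376 + 17956}}{\left(-133\right) \frac{1}{177}} = - 32649 \frac{1}{\frac{1}{70901}} + \frac{\sqrt{33332}}{- \frac{133}{177}} = \left(-32649\right) 70901 + 2 \sqrt{8333} \left(- \frac{177}{133}\right) = -2314846749 - \frac{354 \sqrt{8333}}{133}$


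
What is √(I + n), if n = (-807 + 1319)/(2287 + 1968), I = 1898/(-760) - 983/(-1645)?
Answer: I*√201422984103103/10639202 ≈ 1.334*I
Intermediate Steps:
I = -237513/125020 (I = 1898*(-1/760) - 983*(-1/1645) = -949/380 + 983/1645 = -237513/125020 ≈ -1.8998)
n = 512/4255 ≈ 0.12033
√(I + n) = √(-237513/125020 + 512/4255) = √(-37864303/21278404) = I*√201422984103103/10639202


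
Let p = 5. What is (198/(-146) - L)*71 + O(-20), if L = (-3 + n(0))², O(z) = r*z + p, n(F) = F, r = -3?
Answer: -48931/73 ≈ -670.29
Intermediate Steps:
O(z) = 5 - 3*z (O(z) = -3*z + 5 = 5 - 3*z)
L = 9 (L = (-3 + 0)² = (-3)² = 9)
(198/(-146) - L)*71 + O(-20) = (198/(-146) - 1*9)*71 + (5 - 3*(-20)) = (198*(-1/146) - 9)*71 + (5 + 60) = (-99/73 - 9)*71 + 65 = -756/73*71 + 65 = -53676/73 + 65 = -48931/73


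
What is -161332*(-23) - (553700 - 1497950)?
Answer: 4654886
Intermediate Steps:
-161332*(-23) - (553700 - 1497950) = 3710636 - 1*(-944250) = 3710636 + 944250 = 4654886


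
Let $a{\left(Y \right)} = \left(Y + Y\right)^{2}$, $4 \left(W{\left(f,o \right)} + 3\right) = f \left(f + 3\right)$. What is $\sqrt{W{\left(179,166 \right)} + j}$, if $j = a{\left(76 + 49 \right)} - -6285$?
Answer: $\frac{\sqrt{307706}}{2} \approx 277.36$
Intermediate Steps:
$W{\left(f,o \right)} = -3 + \frac{f \left(3 + f\right)}{4}$ ($W{\left(f,o \right)} = -3 + \frac{f \left(f + 3\right)}{4} = -3 + \frac{f \left(3 + f\right)}{4}$)
$a{\left(Y \right)} = 4 Y^{2}$ ($a{\left(Y \right)} = \left(2 Y\right)^{2} = 4 Y^{2}$)
$j = 68785$ ($j = 4 \left(76 + 49\right)^{2} - -6285 = 4 \cdot 125^{2} + 6285 = 4 \cdot 15625 + 6285 = 62500 + 6285 = 68785$)
$\sqrt{W{\left(179,166 \right)} + j} = \sqrt{\left(-3 + \frac{179^{2}}{4} + \frac{3}{4} \cdot 179\right) + 68785} = \sqrt{\left(-3 + \frac{1}{4} \cdot 32041 + \frac{537}{4}\right) + 68785} = \sqrt{\left(-3 + \frac{32041}{4} + \frac{537}{4}\right) + 68785} = \sqrt{\frac{16283}{2} + 68785} = \sqrt{\frac{153853}{2}} = \frac{\sqrt{307706}}{2}$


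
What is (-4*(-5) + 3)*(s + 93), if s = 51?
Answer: 3312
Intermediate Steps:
(-4*(-5) + 3)*(s + 93) = (-4*(-5) + 3)*(51 + 93) = (20 + 3)*144 = 23*144 = 3312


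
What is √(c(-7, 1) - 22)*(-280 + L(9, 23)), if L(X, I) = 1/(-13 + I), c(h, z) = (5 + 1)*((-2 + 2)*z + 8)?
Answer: -2799*√26/10 ≈ -1427.2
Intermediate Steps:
c(h, z) = 48 (c(h, z) = 6*(0*z + 8) = 6*(0 + 8) = 6*8 = 48)
√(c(-7, 1) - 22)*(-280 + L(9, 23)) = √(48 - 22)*(-280 + 1/(-13 + 23)) = √26*(-280 + 1/10) = √26*(-280 + ⅒) = √26*(-2799/10) = -2799*√26/10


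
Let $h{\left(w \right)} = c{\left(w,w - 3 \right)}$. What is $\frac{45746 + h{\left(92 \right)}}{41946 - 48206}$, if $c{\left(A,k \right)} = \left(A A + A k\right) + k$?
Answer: $- \frac{62487}{6260} \approx -9.9819$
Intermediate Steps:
$c{\left(A,k \right)} = k + A^{2} + A k$ ($c{\left(A,k \right)} = \left(A^{2} + A k\right) + k = k + A^{2} + A k$)
$h{\left(w \right)} = -3 + w + w^{2} + w \left(-3 + w\right)$ ($h{\left(w \right)} = \left(w - 3\right) + w^{2} + w \left(w - 3\right) = \left(-3 + w\right) + w^{2} + w \left(-3 + w\right) = -3 + w + w^{2} + w \left(-3 + w\right)$)
$\frac{45746 + h{\left(92 \right)}}{41946 - 48206} = \frac{45746 - \left(187 - 16928\right)}{41946 - 48206} = \frac{45746 - -16741}{-6260} = \left(45746 - -16741\right) \left(- \frac{1}{6260}\right) = \left(45746 + 16741\right) \left(- \frac{1}{6260}\right) = 62487 \left(- \frac{1}{6260}\right) = - \frac{62487}{6260}$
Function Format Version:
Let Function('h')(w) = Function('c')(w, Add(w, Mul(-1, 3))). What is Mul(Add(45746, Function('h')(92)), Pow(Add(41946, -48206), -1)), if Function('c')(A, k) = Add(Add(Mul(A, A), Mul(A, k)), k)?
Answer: Rational(-62487, 6260) ≈ -9.9819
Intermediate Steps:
Function('c')(A, k) = Add(k, Pow(A, 2), Mul(A, k)) (Function('c')(A, k) = Add(Add(Pow(A, 2), Mul(A, k)), k) = Add(k, Pow(A, 2), Mul(A, k)))
Function('h')(w) = Add(-3, w, Pow(w, 2), Mul(w, Add(-3, w))) (Function('h')(w) = Add(Add(w, Mul(-1, 3)), Pow(w, 2), Mul(w, Add(w, Mul(-1, 3)))) = Add(Add(w, -3), Pow(w, 2), Mul(w, Add(w, -3))) = Add(Add(-3, w), Pow(w, 2), Mul(w, Add(-3, w))) = Add(-3, w, Pow(w, 2), Mul(w, Add(-3, w))))
Mul(Add(45746, Function('h')(92)), Pow(Add(41946, -48206), -1)) = Mul(Add(45746, Add(-3, Mul(-2, 92), Mul(2, Pow(92, 2)))), Pow(Add(41946, -48206), -1)) = Mul(Add(45746, Add(-3, -184, Mul(2, 8464))), Pow(-6260, -1)) = Mul(Add(45746, Add(-3, -184, 16928)), Rational(-1, 6260)) = Mul(Add(45746, 16741), Rational(-1, 6260)) = Mul(62487, Rational(-1, 6260)) = Rational(-62487, 6260)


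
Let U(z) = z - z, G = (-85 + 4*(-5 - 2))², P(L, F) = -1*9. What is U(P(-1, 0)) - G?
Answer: -12769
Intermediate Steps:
P(L, F) = -9
G = 12769 (G = (-85 + 4*(-7))² = (-85 - 28)² = (-113)² = 12769)
U(z) = 0
U(P(-1, 0)) - G = 0 - 1*12769 = 0 - 12769 = -12769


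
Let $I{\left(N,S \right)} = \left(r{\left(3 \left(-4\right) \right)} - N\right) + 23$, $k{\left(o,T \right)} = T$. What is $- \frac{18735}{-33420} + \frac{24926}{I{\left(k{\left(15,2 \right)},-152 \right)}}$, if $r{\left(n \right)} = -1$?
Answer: $\frac{13890027}{11140} \approx 1246.9$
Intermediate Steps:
$I{\left(N,S \right)} = 22 - N$ ($I{\left(N,S \right)} = \left(-1 - N\right) + 23 = 22 - N$)
$- \frac{18735}{-33420} + \frac{24926}{I{\left(k{\left(15,2 \right)},-152 \right)}} = - \frac{18735}{-33420} + \frac{24926}{22 - 2} = \left(-18735\right) \left(- \frac{1}{33420}\right) + \frac{24926}{22 - 2} = \frac{1249}{2228} + \frac{24926}{20} = \frac{1249}{2228} + 24926 \cdot \frac{1}{20} = \frac{1249}{2228} + \frac{12463}{10} = \frac{13890027}{11140}$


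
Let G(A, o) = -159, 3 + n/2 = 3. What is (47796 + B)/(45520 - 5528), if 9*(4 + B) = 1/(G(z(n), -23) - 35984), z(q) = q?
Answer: 15546116303/13008877704 ≈ 1.1950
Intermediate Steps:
n = 0 (n = -6 + 2*3 = -6 + 6 = 0)
B = -1301149/325287 (B = -4 + 1/(9*(-159 - 35984)) = -4 + (⅑)/(-36143) = -4 + (⅑)*(-1/36143) = -4 - 1/325287 = -1301149/325287 ≈ -4.0000)
(47796 + B)/(45520 - 5528) = (47796 - 1301149/325287)/(45520 - 5528) = (15546116303/325287)/39992 = (15546116303/325287)*(1/39992) = 15546116303/13008877704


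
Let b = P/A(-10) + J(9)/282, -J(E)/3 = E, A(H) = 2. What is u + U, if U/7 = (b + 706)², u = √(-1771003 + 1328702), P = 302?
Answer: 45416989807/8836 + I*√442301 ≈ 5.14e+6 + 665.06*I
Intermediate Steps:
J(E) = -3*E
b = 14185/94 (b = 302/2 - 3*9/282 = 302*(½) - 27*1/282 = 151 - 9/94 = 14185/94 ≈ 150.90)
u = I*√442301 (u = √(-442301) = I*√442301 ≈ 665.06*I)
U = 45416989807/8836 (U = 7*(14185/94 + 706)² = 7*(80549/94)² = 7*(6488141401/8836) = 45416989807/8836 ≈ 5.1400e+6)
u + U = I*√442301 + 45416989807/8836 = 45416989807/8836 + I*√442301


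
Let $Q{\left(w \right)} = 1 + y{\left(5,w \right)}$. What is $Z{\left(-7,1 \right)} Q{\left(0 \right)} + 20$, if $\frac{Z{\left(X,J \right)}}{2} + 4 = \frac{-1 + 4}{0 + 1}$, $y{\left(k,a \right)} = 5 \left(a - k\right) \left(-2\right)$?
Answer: $-82$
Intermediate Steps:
$y{\left(k,a \right)} = - 10 a + 10 k$ ($y{\left(k,a \right)} = \left(- 5 k + 5 a\right) \left(-2\right) = - 10 a + 10 k$)
$Z{\left(X,J \right)} = -2$ ($Z{\left(X,J \right)} = -8 + 2 \frac{-1 + 4}{0 + 1} = -8 + 2 \cdot \frac{3}{1} = -8 + 2 \cdot 3 \cdot 1 = -8 + 2 \cdot 3 = -8 + 6 = -2$)
$Q{\left(w \right)} = 51 - 10 w$ ($Q{\left(w \right)} = 1 - \left(-50 + 10 w\right) = 51 - 10 w$)
$Z{\left(-7,1 \right)} Q{\left(0 \right)} + 20 = - 2 \left(51 - 0\right) + 20 = - 2 \left(51 + 0\right) + 20 = \left(-2\right) 51 + 20 = -102 + 20 = -82$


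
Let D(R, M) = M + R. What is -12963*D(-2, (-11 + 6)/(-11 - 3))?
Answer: 298149/14 ≈ 21296.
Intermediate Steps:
-12963*D(-2, (-11 + 6)/(-11 - 3)) = -12963*((-11 + 6)/(-11 - 3) - 2) = -12963*(-5/(-14) - 2) = -12963*(-5*(-1/14) - 2) = -12963*(5/14 - 2) = -12963*(-23/14) = 298149/14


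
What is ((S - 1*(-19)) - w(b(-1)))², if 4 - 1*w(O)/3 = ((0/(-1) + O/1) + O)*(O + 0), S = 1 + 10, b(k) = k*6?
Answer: 54756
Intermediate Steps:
b(k) = 6*k
S = 11
w(O) = 12 - 6*O² (w(O) = 12 - 3*((0/(-1) + O/1) + O)*(O + 0) = 12 - 3*((0*(-1) + O*1) + O)*O = 12 - 3*((0 + O) + O)*O = 12 - 3*(O + O)*O = 12 - 3*2*O*O = 12 - 6*O²)
((S - 1*(-19)) - w(b(-1)))² = ((11 - 1*(-19)) - (12 - 6*(6*(-1))²))² = ((11 + 19) - (12 - 6*(-6)²))² = (30 - (12 - 6*36))² = (30 - (12 - 216))² = (30 - 1*(-204))² = (30 + 204)² = 234² = 54756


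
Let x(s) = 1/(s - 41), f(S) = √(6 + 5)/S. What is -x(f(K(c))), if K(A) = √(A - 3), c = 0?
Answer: 123/5054 - I*√33/5054 ≈ 0.024337 - 0.0011366*I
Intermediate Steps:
K(A) = √(-3 + A)
f(S) = √11/S
x(s) = 1/(-41 + s)
-x(f(K(c))) = -1/(-41 + √11/(√(-3 + 0))) = -1/(-41 + √11/(√(-3))) = -1/(-41 + √11/((I*√3))) = -1/(-41 + √11*(-I*√3/3)) = -1/(-41 - I*√33/3)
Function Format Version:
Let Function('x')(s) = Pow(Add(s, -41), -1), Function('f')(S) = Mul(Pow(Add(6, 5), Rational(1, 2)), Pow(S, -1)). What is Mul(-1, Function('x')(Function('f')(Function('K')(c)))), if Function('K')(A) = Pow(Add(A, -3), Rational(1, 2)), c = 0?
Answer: Add(Rational(123, 5054), Mul(Rational(-1, 5054), I, Pow(33, Rational(1, 2)))) ≈ Add(0.024337, Mul(-0.0011366, I))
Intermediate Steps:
Function('K')(A) = Pow(Add(-3, A), Rational(1, 2))
Function('f')(S) = Mul(Pow(11, Rational(1, 2)), Pow(S, -1))
Function('x')(s) = Pow(Add(-41, s), -1)
Mul(-1, Function('x')(Function('f')(Function('K')(c)))) = Mul(-1, Pow(Add(-41, Mul(Pow(11, Rational(1, 2)), Pow(Pow(Add(-3, 0), Rational(1, 2)), -1))), -1)) = Mul(-1, Pow(Add(-41, Mul(Pow(11, Rational(1, 2)), Pow(Pow(-3, Rational(1, 2)), -1))), -1)) = Mul(-1, Pow(Add(-41, Mul(Pow(11, Rational(1, 2)), Pow(Mul(I, Pow(3, Rational(1, 2))), -1))), -1)) = Mul(-1, Pow(Add(-41, Mul(Pow(11, Rational(1, 2)), Mul(Rational(-1, 3), I, Pow(3, Rational(1, 2))))), -1)) = Mul(-1, Pow(Add(-41, Mul(Rational(-1, 3), I, Pow(33, Rational(1, 2)))), -1))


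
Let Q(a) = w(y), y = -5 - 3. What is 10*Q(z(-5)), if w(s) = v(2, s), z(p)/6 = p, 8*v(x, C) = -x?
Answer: -5/2 ≈ -2.5000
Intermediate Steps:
v(x, C) = -x/8 (v(x, C) = (-x)/8 = -x/8)
y = -8
z(p) = 6*p
w(s) = -¼ (w(s) = -⅛*2 = -¼)
Q(a) = -¼
10*Q(z(-5)) = 10*(-¼) = -5/2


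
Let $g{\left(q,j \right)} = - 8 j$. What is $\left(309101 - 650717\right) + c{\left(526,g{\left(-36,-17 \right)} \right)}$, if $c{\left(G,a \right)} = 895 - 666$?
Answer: $-341387$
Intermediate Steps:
$c{\left(G,a \right)} = 229$ ($c{\left(G,a \right)} = 895 - 666 = 229$)
$\left(309101 - 650717\right) + c{\left(526,g{\left(-36,-17 \right)} \right)} = \left(309101 - 650717\right) + 229 = -341616 + 229 = -341387$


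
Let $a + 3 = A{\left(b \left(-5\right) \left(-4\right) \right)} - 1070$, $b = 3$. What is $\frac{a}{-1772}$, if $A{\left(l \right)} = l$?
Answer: $\frac{1013}{1772} \approx 0.57167$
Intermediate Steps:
$a = -1013$ ($a = -3 - \left(1070 - 3 \left(-5\right) \left(-4\right)\right) = -3 - 1010 = -1013$)
$\frac{a}{-1772} = - \frac{1013}{-1772} = \left(-1013\right) \left(- \frac{1}{1772}\right) = \frac{1013}{1772}$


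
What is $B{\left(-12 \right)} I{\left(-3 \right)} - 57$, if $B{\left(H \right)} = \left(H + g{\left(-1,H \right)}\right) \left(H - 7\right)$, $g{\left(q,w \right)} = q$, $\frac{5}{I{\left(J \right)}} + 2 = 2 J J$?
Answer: $\frac{323}{16} \approx 20.188$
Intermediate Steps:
$I{\left(J \right)} = \frac{5}{-2 + 2 J^{2}}$ ($I{\left(J \right)} = \frac{5}{-2 + 2 J J} = \frac{5}{-2 + 2 J^{2}}$)
$B{\left(H \right)} = \left(-1 + H\right) \left(-7 + H\right)$ ($B{\left(H \right)} = \left(H - 1\right) \left(H - 7\right) = \left(-1 + H\right) \left(-7 + H\right)$)
$B{\left(-12 \right)} I{\left(-3 \right)} - 57 = \left(7 + \left(-12\right)^{2} - -96\right) \frac{5}{2 \left(-1 + \left(-3\right)^{2}\right)} - 57 = \left(7 + 144 + 96\right) \frac{5}{2 \left(-1 + 9\right)} - 57 = 247 \frac{5}{2 \cdot 8} - 57 = 247 \cdot \frac{5}{2} \cdot \frac{1}{8} - 57 = 247 \cdot \frac{5}{16} - 57 = \frac{1235}{16} - 57 = \frac{323}{16}$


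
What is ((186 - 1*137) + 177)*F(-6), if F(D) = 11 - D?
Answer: 3842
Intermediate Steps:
((186 - 1*137) + 177)*F(-6) = ((186 - 1*137) + 177)*(11 - 1*(-6)) = ((186 - 137) + 177)*(11 + 6) = (49 + 177)*17 = 226*17 = 3842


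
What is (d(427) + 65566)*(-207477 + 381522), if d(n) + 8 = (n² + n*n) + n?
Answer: 74951260935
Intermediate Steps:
d(n) = -8 + n + 2*n² (d(n) = -8 + ((n² + n*n) + n) = -8 + ((n² + n²) + n) = -8 + (2*n² + n) = -8 + (n + 2*n²) = -8 + n + 2*n²)
(d(427) + 65566)*(-207477 + 381522) = ((-8 + 427 + 2*427²) + 65566)*(-207477 + 381522) = ((-8 + 427 + 2*182329) + 65566)*174045 = ((-8 + 427 + 364658) + 65566)*174045 = (365077 + 65566)*174045 = 430643*174045 = 74951260935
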